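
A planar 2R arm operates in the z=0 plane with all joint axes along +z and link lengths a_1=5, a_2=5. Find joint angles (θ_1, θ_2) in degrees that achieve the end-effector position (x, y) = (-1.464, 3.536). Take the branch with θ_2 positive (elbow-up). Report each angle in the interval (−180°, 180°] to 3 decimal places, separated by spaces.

cos θ_2 = (14.6466−5²−5²)/(2·5·5) = -0.7071; θ_2 = 134.9969° (elbow-up)
β = atan2(3.5360,-1.4640) = 112.4909°; ψ = atan2(3.5357,1.4647) = 67.4984°
θ_1 = β − ψ = 44.9924°

44.992 134.997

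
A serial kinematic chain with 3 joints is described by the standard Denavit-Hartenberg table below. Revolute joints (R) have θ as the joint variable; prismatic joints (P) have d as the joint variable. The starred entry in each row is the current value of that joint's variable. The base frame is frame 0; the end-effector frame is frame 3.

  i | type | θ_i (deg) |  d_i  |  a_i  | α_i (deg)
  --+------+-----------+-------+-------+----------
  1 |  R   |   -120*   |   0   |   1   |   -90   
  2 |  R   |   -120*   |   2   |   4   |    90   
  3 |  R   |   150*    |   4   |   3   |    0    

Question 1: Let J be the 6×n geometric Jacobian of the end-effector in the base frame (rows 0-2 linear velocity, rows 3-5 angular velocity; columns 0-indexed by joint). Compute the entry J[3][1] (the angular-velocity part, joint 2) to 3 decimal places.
axis z_1 = (0.8660,-0.5000,0.0000); lever o_n−o_1 = (5.1136,1.8571,-0.7859)
cross product → J_v[:, 1] = (0.3929,0.6806,4.1651)
J_ω[:, 1] = z_1
entry J[3][1] = 0.8660

0.866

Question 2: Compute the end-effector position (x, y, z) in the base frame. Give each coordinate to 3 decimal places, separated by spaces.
4.614 0.991 -0.786

after link 1: o_1 = (-0.5000, -0.8660, 0.0000)
after link 2: o_2 = (2.2321, -0.1340, 3.4641)
after link 3: o_3 = (4.6136, 0.9910, -0.7859)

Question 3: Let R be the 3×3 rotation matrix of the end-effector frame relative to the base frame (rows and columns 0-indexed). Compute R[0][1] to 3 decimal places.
-0.875

End-effector y-axis (col 1 of R) = (-0.8750,0.2165,-0.4330)
R[0][1] = -0.8750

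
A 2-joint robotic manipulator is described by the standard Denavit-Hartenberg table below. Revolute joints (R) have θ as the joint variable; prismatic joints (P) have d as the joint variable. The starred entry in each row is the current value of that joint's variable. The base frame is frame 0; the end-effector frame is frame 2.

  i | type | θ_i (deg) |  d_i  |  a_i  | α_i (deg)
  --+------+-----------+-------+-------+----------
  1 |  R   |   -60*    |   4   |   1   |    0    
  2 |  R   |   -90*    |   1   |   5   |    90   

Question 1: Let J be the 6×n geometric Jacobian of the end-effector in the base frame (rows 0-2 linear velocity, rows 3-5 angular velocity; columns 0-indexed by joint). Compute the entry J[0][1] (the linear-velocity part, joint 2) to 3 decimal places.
2.500

axis z_1 = (0.0000,0.0000,1.0000); lever o_n−o_1 = (-4.3301,-2.5000,1.0000)
cross product → J_v[:, 1] = (2.5000,-4.3301,0.0000)
J_ω[:, 1] = z_1
entry J[0][1] = 2.5000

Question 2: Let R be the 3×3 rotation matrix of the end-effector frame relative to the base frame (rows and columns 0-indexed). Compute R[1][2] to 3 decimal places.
0.866

End-effector z-axis (col 2 of R) = (-0.5000,0.8660,0.0000)
R[1][2] = 0.8660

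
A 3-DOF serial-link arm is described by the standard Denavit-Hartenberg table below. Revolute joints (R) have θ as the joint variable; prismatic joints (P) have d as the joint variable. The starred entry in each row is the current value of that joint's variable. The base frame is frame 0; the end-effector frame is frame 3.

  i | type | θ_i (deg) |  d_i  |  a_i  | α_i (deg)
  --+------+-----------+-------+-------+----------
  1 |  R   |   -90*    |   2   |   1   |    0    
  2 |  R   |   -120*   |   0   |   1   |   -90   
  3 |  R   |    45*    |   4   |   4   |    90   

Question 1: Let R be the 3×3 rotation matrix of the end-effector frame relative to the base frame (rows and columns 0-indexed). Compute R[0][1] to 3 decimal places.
-0.500

End-effector y-axis (col 1 of R) = (-0.5000,-0.8660,0.0000)
R[0][1] = -0.5000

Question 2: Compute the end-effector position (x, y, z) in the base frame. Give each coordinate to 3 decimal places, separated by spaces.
after link 1: o_1 = (0.0000, -1.0000, 2.0000)
after link 2: o_2 = (-0.8660, -0.5000, 2.0000)
after link 3: o_3 = (-5.3155, -2.5499, -0.8284)

-5.316 -2.550 -0.828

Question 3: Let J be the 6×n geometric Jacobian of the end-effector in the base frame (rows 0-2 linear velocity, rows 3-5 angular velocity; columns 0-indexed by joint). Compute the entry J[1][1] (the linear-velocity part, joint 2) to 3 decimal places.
axis z_1 = (0.0000,0.0000,1.0000); lever o_n−o_1 = (-5.3155,-1.5499,-2.8284)
cross product → J_v[:, 1] = (1.5499,-5.3155,0.0000)
J_ω[:, 1] = z_1
entry J[1][1] = -5.3155

-5.316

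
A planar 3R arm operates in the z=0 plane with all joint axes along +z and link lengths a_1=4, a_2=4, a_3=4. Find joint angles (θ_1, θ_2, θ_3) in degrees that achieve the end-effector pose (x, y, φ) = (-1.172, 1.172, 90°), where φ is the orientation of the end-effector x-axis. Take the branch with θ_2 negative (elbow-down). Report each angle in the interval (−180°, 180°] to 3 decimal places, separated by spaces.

wrist centre = target − a_3·(cos φ, sin φ) = (-1.1720, -2.8280)
cos θ_2 = (9.3712−4²−4²)/(2·4·4) = -0.7072; θ_2 = -135.0036° (elbow-down)
β = atan2(-2.8280,-1.1720) = -112.5104°; ψ = atan2(-2.8283,1.1714) = -67.5018°
θ_1 = β − ψ = -45.0087°
θ_3 = φ − θ_1 − θ_2 = -89.9878° (wrapped to (-180°,180°])

-45.009 -135.004 -89.988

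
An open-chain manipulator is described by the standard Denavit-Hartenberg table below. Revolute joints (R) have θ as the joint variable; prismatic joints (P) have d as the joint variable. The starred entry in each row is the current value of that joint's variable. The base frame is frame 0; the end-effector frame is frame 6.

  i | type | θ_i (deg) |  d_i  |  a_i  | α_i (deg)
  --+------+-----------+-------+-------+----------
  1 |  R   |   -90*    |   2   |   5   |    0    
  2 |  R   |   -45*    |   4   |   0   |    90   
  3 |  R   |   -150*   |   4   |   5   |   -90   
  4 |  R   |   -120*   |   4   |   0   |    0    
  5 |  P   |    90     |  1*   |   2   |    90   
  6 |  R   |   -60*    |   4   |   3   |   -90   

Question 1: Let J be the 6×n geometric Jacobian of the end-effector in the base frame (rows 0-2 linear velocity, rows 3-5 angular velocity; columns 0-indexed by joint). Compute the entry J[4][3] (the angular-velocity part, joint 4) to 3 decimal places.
axis z_3 = (-0.3536,-0.3536,-0.8660); lever o_n−o_3 = (-3.9047,3.4691,-2.5957)
cross product → J_v[:, 3] = (3.9221,2.4639,-2.6071)
J_ω[:, 3] = z_3
entry J[4][3] = -0.3536

-0.354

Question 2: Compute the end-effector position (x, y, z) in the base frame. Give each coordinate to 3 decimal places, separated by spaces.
after link 1: o_1 = (0.0000, -5.0000, 2.0000)
after link 2: o_2 = (0.0000, -5.0000, 6.0000)
after link 3: o_3 = (0.2334, 0.8903, 3.5000)
after link 4: o_4 = (-1.1808, -0.5239, 0.0359)
after link 5: o_5 = (-1.1808, 0.8903, -1.6962)
after link 6: o_6 = (-3.6713, 4.3594, 0.9043)

-3.671 4.359 0.904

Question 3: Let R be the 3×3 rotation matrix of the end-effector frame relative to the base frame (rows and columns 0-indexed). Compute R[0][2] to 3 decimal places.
End-effector z-axis (col 2 of R) = (-0.0237,0.5887,-0.8080)
R[0][2] = -0.0237

-0.024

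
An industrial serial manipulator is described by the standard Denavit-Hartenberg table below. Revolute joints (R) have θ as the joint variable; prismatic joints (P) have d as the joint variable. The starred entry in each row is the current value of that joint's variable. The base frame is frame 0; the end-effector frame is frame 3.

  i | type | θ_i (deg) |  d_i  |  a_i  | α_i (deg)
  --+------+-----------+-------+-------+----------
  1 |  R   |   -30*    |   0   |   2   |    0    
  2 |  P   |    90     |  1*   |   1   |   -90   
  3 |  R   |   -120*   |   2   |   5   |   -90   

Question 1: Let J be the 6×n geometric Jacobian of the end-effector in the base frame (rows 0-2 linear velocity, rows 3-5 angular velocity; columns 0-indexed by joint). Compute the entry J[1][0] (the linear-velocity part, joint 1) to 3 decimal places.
axis z_0 = ẑ; lever o_n−o_0 = (-0.7500,-1.2990,5.3301)
cross product → J_v[:, 0] = (1.2990,-0.7500,0.0000)
J_ω[:, 0] = z_0
entry J[1][0] = -0.7500

-0.750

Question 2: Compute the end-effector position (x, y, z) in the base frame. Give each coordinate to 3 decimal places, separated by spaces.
-0.750 -1.299 5.330

after link 1: o_1 = (1.7321, -1.0000, 0.0000)
after link 2: o_2 = (2.2321, -0.1340, 1.0000)
after link 3: o_3 = (-0.7500, -1.2990, 5.3301)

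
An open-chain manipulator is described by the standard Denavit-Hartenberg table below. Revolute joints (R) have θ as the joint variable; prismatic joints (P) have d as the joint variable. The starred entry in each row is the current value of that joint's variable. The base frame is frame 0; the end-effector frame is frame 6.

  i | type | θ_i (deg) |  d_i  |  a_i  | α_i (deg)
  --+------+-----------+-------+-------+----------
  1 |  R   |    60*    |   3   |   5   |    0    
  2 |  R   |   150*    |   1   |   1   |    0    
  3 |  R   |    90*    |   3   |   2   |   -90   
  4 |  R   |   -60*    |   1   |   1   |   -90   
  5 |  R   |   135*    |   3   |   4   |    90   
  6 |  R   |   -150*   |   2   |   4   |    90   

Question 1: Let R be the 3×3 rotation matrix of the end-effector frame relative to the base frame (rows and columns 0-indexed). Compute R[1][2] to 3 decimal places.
End-effector z-axis (col 2 of R) = (0.7696,-0.6258,-0.1268)
R[1][2] = -0.6258

-0.626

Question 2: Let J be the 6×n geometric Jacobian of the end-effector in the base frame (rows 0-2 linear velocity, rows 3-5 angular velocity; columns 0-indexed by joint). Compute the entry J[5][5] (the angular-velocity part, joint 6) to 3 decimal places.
axis z_5 = (-0.4356,-0.6597,0.6124); lever o_n−o_5 = (0.9965,0.3446,4.3461)
cross product → J_v[:, 5] = (-3.0783,2.5033,0.5073)
J_ω[:, 5] = z_5
entry J[5][5] = 0.6124

0.612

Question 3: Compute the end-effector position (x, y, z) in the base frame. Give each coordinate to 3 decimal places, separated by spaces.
after link 1: o_1 = (2.5000, 4.3301, 3.0000)
after link 2: o_2 = (1.6340, 3.8301, 4.0000)
after link 3: o_3 = (2.6340, 2.0981, 7.0000)
after link 4: o_4 = (3.7500, 2.1651, 7.8660)
after link 5: o_5 = (1.8924, -0.2744, 3.9165)
after link 6: o_6 = (2.8889, 0.0702, 8.2626)

2.889 0.070 8.263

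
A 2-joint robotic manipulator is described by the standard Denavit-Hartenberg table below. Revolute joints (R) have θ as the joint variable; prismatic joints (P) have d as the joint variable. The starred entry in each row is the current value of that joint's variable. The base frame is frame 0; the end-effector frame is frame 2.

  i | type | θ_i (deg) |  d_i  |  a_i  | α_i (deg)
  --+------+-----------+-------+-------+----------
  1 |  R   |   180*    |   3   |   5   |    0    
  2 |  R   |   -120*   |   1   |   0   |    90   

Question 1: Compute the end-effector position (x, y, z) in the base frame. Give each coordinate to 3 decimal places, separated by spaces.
after link 1: o_1 = (-5.0000, 0.0000, 3.0000)
after link 2: o_2 = (-5.0000, 0.0000, 4.0000)

-5.000 0.000 4.000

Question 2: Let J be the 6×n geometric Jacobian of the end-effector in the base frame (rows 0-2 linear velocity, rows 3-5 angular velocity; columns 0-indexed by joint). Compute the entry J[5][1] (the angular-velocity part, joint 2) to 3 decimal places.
1.000

axis z_1 = (0.0000,0.0000,1.0000); lever o_n−o_1 = (0.0000,0.0000,1.0000)
cross product → J_v[:, 1] = (0.0000,0.0000,0.0000)
J_ω[:, 1] = z_1
entry J[5][1] = 1.0000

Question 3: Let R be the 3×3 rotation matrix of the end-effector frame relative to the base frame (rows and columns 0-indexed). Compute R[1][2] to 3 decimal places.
-0.500

End-effector z-axis (col 2 of R) = (0.8660,-0.5000,0.0000)
R[1][2] = -0.5000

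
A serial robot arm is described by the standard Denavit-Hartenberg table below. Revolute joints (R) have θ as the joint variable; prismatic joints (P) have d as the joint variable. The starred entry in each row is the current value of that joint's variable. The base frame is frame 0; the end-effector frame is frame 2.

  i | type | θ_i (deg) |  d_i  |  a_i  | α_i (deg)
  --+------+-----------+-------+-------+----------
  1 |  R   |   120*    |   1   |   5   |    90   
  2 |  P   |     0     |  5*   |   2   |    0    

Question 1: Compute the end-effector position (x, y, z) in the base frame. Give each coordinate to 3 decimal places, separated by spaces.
after link 1: o_1 = (-2.5000, 4.3301, 1.0000)
after link 2: o_2 = (0.8301, 8.5622, 1.0000)

0.830 8.562 1.000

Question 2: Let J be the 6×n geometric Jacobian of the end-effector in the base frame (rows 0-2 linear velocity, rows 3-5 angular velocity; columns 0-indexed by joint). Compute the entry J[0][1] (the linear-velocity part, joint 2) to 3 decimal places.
0.866

prismatic axis z_1 = (0.8660,0.5000,0.0000)
J_v[:, 1] = z_1; J_ω[:, 1] = (0,0,0)
entry J[0][1] = 0.8660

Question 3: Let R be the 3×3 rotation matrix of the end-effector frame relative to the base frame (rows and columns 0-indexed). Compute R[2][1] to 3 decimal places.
1.000

End-effector y-axis (col 1 of R) = (-0.0000,-0.0000,1.0000)
R[2][1] = 1.0000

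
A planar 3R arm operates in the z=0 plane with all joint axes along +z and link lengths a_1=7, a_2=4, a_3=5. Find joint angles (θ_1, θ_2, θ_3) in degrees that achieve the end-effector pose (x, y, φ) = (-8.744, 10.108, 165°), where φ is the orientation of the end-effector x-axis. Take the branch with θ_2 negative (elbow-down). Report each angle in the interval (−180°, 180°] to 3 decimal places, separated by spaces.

134.996 -59.991 89.996

wrist centre = target − a_3·(cos φ, sin φ) = (-3.9144, 8.8139)
cos θ_2 = (93.0072−7²−4²)/(2·7·4) = 0.5001; θ_2 = -59.9915° (elbow-down)
β = atan2(8.8139,-3.9144) = 113.9466°; ψ = atan2(-3.4638,9.0005) = -21.0490°
θ_1 = β − ψ = 134.9956°
θ_3 = φ − θ_1 − θ_2 = 89.9959° (wrapped to (-180°,180°])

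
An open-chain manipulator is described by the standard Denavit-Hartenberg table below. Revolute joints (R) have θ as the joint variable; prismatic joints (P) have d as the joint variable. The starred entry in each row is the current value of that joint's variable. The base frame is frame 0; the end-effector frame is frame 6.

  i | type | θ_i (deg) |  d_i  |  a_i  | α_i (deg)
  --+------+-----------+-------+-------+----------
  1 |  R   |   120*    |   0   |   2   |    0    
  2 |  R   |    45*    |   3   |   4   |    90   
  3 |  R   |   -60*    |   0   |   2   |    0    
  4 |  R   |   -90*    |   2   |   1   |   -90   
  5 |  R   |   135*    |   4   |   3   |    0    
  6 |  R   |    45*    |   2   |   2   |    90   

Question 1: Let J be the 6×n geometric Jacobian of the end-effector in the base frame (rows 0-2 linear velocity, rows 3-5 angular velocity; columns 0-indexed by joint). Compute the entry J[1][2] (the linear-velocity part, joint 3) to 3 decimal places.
axis z_2 = (0.2588,0.9659,0.0000); lever o_n−o_2 = (-6.5061,1.6177,-5.3675)
cross product → J_v[:, 2] = (-5.1846,1.3892,6.7031)
J_ω[:, 2] = z_2
entry J[1][2] = 1.3892

1.389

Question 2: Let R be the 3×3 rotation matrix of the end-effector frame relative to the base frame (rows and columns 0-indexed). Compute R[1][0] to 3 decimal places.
0.224

End-effector x-axis (col 0 of R) = (-0.8365,0.2241,0.5000)
R[1][0] = 0.2241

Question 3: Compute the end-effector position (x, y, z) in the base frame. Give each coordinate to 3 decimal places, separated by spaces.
after link 1: o_1 = (-1.0000, 1.7321, 0.0000)
after link 2: o_2 = (-4.8637, 2.7673, 3.0000)
after link 3: o_3 = (-5.8296, 3.0261, 1.2679)
after link 4: o_4 = (-4.4755, 4.7339, 0.7679)
after link 5: o_5 = (-8.7309, 3.6779, -1.6355)
after link 6: o_6 = (-11.3698, 4.3850, -2.3675)

-11.370 4.385 -2.368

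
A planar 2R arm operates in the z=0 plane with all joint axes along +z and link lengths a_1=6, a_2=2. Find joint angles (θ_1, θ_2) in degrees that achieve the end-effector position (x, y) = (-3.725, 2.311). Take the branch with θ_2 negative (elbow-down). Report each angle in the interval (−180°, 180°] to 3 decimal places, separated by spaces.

161.373 -149.995

cos θ_2 = (19.2163−6²−2²)/(2·6·2) = -0.8660; θ_2 = -149.9954° (elbow-down)
β = atan2(2.3110,-3.7250) = 148.1844°; ψ = atan2(-1.0001,4.2680) = -13.1883°
θ_1 = β − ψ = 161.3727°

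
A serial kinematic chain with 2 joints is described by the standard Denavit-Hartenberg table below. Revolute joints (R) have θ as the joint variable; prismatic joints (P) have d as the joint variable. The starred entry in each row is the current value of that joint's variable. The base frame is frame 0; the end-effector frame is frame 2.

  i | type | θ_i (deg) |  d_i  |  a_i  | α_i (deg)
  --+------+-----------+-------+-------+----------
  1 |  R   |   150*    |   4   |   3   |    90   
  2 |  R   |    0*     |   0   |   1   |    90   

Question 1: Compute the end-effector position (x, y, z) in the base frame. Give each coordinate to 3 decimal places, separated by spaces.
-3.464 2.000 4.000

after link 1: o_1 = (-2.5981, 1.5000, 4.0000)
after link 2: o_2 = (-3.4641, 2.0000, 4.0000)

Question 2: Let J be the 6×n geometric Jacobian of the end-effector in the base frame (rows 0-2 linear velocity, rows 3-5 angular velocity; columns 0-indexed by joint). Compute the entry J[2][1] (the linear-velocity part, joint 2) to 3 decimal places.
1.000

axis z_1 = (0.5000,0.8660,0.0000); lever o_n−o_1 = (-0.8660,0.5000,0.0000)
cross product → J_v[:, 1] = (-0.0000,-0.0000,1.0000)
J_ω[:, 1] = z_1
entry J[2][1] = 1.0000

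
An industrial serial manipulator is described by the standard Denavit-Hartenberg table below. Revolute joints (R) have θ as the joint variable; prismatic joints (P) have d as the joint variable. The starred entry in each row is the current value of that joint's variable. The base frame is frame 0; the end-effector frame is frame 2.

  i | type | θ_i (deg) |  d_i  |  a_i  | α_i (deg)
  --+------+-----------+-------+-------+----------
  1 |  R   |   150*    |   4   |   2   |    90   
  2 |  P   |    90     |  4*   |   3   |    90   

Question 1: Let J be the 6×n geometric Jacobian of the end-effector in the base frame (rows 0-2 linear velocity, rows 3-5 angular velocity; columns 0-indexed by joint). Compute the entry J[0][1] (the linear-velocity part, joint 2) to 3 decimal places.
0.500

prismatic axis z_1 = (0.5000,0.8660,0.0000)
J_v[:, 1] = z_1; J_ω[:, 1] = (0,0,0)
entry J[0][1] = 0.5000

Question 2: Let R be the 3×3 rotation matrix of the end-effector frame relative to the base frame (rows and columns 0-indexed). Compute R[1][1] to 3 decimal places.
End-effector y-axis (col 1 of R) = (0.5000,0.8660,0.0000)
R[1][1] = 0.8660

0.866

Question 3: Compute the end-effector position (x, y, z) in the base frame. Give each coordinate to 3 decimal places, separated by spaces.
after link 1: o_1 = (-1.7321, 1.0000, 4.0000)
after link 2: o_2 = (0.2679, 4.4641, 7.0000)

0.268 4.464 7.000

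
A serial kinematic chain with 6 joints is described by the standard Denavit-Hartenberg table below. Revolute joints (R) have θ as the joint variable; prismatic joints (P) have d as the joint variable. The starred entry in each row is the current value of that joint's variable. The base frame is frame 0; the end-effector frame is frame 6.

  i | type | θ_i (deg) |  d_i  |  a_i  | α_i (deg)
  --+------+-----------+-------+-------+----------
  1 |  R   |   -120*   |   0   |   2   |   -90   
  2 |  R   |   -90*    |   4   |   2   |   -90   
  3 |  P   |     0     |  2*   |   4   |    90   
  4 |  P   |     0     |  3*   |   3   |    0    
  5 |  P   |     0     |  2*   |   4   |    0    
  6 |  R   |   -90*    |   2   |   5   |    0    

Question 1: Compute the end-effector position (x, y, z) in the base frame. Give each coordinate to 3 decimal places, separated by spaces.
after link 1: o_1 = (-1.0000, -1.7321, 0.0000)
after link 2: o_2 = (2.4641, -3.7321, 2.0000)
after link 3: o_3 = (1.4641, -5.4641, 6.0000)
after link 4: o_4 = (4.0622, -6.9641, 9.0000)
after link 5: o_5 = (5.7942, -7.9641, 13.0000)
after link 6: o_6 = (10.0263, -4.6340, 13.0000)

10.026 -4.634 13.000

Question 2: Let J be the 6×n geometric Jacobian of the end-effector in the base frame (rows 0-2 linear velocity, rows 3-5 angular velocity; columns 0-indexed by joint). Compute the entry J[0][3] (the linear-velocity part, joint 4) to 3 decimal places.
prismatic axis z_3 = (0.8660,-0.5000,0.0000)
J_v[:, 3] = z_3; J_ω[:, 3] = (0,0,0)
entry J[0][3] = 0.8660

0.866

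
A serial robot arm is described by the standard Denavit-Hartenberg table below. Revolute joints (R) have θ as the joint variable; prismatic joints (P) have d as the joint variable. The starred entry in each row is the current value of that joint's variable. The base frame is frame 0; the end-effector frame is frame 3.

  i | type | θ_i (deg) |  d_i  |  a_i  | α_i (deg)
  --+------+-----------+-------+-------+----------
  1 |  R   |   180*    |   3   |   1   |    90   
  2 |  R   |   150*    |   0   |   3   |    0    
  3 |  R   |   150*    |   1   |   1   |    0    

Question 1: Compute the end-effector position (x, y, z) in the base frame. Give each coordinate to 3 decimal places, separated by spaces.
1.098 1.000 3.634

after link 1: o_1 = (-1.0000, 0.0000, 3.0000)
after link 2: o_2 = (1.5981, -0.0000, 4.5000)
after link 3: o_3 = (1.0981, 1.0000, 3.6340)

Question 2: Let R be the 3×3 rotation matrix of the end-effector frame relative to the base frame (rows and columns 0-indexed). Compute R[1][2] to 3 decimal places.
End-effector z-axis (col 2 of R) = (0.0000,1.0000,0.0000)
R[1][2] = 1.0000

1.000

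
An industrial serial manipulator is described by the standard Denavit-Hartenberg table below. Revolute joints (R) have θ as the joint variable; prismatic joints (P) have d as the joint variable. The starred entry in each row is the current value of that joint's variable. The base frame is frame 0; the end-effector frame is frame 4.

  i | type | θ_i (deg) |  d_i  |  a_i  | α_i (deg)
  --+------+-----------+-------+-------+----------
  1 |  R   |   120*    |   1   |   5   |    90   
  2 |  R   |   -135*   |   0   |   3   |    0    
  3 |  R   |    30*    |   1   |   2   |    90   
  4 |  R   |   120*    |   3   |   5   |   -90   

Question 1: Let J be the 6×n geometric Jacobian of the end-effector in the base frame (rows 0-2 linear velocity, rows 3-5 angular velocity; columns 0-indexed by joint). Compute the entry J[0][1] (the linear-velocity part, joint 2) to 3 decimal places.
axis z_1 = (0.8660,0.5000,0.0000); lever o_n−o_1 = (7.0609,-1.5695,-0.8619)
cross product → J_v[:, 1] = (-0.4310,0.7464,-4.8897)
J_ω[:, 1] = z_1
entry J[0][1] = -0.4310

-0.431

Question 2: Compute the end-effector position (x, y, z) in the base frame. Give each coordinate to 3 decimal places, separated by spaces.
4.561 2.761 0.138

after link 1: o_1 = (-2.5000, 4.3301, 1.0000)
after link 2: o_2 = (-1.4393, 2.4930, -1.1213)
after link 3: o_3 = (-0.3145, 2.5447, -3.0532)
after link 4: o_4 = (4.5609, 2.7606, 0.1381)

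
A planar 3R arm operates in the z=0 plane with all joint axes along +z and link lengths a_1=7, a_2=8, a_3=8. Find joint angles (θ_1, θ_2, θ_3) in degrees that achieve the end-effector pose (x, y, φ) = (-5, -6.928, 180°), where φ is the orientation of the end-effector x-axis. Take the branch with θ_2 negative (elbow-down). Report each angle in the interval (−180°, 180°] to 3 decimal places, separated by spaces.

wrist centre = target − a_3·(cos φ, sin φ) = (3.0000, -6.9280)
cos θ_2 = (56.9972−7²−8²)/(2·7·8) = -0.5000; θ_2 = -120.0017° (elbow-down)
β = atan2(-6.9280,3.0000) = -66.5862°; ψ = atan2(-6.9281,2.9998) = -66.5878°
θ_1 = β − ψ = 0.0017°
θ_3 = φ − θ_1 − θ_2 = -60.0000° (wrapped to (-180°,180°])

0.002 -120.002 -60.000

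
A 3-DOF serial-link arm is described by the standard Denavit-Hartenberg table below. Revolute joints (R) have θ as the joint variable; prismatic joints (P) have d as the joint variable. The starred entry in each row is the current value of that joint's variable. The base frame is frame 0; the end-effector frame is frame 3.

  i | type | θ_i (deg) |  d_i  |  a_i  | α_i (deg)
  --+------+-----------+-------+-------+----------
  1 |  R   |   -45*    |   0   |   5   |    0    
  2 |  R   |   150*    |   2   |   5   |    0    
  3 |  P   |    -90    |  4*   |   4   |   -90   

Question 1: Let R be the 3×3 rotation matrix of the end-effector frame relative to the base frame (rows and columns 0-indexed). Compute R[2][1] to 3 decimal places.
-1.000

End-effector y-axis (col 1 of R) = (-0.0000,0.0000,-1.0000)
R[2][1] = -1.0000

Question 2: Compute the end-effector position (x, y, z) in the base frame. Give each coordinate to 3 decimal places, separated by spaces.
6.105 2.329 6.000

after link 1: o_1 = (3.5355, -3.5355, 0.0000)
after link 2: o_2 = (2.2414, 1.2941, 2.0000)
after link 3: o_3 = (6.1051, 2.3294, 6.0000)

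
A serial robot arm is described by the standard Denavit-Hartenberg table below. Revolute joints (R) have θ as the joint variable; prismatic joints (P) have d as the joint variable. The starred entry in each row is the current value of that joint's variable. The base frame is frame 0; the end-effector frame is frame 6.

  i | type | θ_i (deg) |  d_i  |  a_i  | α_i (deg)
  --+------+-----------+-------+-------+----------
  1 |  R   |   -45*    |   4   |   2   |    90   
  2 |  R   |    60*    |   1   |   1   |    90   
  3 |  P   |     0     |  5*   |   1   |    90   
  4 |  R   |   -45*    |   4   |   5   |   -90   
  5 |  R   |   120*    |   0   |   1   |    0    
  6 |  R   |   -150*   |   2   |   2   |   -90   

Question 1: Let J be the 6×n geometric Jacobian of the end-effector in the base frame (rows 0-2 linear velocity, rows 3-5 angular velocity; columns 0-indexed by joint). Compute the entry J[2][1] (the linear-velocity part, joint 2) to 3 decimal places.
axis z_1 = (-0.7071,-0.7071,0.0000); lever o_n−o_1 = (6.2105,-1.7784,5.7694)
cross product → J_v[:, 1] = (-4.0796,4.0796,5.6490)
J_ω[:, 1] = z_1
entry J[2][1] = 5.6490

5.649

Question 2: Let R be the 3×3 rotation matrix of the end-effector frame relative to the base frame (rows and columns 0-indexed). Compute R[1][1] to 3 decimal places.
End-effector y-axis (col 1 of R) = (-0.6830,0.6830,-0.2588)
R[1][1] = 0.6830

0.683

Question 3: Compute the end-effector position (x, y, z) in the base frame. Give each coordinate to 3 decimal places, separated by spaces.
7.625 -3.193 9.769

after link 1: o_1 = (1.4142, -1.4142, 4.0000)
after link 2: o_2 = (1.0607, -2.4749, 4.8660)
after link 3: o_3 = (4.4761, -5.8903, 3.2321)
after link 4: o_4 = (6.3894, -2.1468, 8.0617)
after link 5: o_5 = (5.8686, -2.8507, 7.5787)
after link 6: o_6 = (7.6247, -3.1926, 9.7694)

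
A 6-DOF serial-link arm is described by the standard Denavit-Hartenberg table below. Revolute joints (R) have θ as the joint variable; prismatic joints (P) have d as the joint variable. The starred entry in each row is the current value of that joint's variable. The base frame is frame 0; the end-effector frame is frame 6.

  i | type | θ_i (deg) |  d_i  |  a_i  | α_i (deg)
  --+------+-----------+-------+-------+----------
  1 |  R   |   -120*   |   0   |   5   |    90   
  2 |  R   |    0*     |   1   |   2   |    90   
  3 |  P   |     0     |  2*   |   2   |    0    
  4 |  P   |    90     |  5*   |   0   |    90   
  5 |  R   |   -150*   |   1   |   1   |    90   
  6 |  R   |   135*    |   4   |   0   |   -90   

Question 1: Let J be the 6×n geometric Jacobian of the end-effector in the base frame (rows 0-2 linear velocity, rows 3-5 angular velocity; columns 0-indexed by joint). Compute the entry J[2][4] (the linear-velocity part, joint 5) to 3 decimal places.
axis z_4 = (-0.5000,-0.8660,-0.0000); lever o_n−o_4 = (1.9821,-2.2990,-2.9641)
cross product → J_v[:, 4] = (2.5670,-1.4821,2.8660)
J_ω[:, 4] = z_4
entry J[2][4] = 2.8660

2.866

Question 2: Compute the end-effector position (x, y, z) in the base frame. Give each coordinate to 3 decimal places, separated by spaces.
after link 1: o_1 = (-2.5000, -4.3301, 0.0000)
after link 2: o_2 = (-4.3660, -5.5622, 0.0000)
after link 3: o_3 = (-5.3660, -7.2942, -2.0000)
after link 4: o_4 = (-5.3660, -7.2942, -7.0000)
after link 5: o_5 = (-5.1160, -8.5933, -6.5000)
after link 6: o_6 = (-3.3840, -9.5933, -9.9641)

-3.384 -9.593 -9.964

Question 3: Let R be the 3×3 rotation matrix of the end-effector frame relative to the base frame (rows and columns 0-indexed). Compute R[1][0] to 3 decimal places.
End-effector x-axis (col 0 of R) = (-0.8839,-0.3062,-0.3536)
R[1][0] = -0.3062

-0.306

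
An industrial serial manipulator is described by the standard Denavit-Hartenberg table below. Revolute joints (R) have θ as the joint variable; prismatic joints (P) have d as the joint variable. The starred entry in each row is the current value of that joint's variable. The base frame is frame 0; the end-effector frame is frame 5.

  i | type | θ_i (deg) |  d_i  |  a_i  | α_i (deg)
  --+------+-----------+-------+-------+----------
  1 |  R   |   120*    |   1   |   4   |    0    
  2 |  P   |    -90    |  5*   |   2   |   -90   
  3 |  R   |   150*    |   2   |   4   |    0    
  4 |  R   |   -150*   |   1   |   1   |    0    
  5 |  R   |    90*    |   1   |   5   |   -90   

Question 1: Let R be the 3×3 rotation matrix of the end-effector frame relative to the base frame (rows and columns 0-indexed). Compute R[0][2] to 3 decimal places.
End-effector z-axis (col 2 of R) = (-0.8660,-0.5000,-0.0000)
R[0][2] = -0.8660

-0.866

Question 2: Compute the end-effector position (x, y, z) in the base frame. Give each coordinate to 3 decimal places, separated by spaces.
after link 1: o_1 = (-2.0000, 3.4641, 1.0000)
after link 2: o_2 = (-0.2679, 4.4641, 6.0000)
after link 3: o_3 = (-4.2679, 4.4641, 4.0000)
after link 4: o_4 = (-3.9019, 5.8301, 4.0000)
after link 5: o_5 = (-4.4019, 6.6962, -1.0000)

-4.402 6.696 -1.000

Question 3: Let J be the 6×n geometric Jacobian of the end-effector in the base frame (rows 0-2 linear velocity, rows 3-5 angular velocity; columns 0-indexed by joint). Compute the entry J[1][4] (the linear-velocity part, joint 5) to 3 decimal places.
-2.500

axis z_4 = (-0.5000,0.8660,0.0000); lever o_n−o_4 = (-0.5000,0.8660,-5.0000)
cross product → J_v[:, 4] = (-4.3301,-2.5000,-0.0000)
J_ω[:, 4] = z_4
entry J[1][4] = -2.5000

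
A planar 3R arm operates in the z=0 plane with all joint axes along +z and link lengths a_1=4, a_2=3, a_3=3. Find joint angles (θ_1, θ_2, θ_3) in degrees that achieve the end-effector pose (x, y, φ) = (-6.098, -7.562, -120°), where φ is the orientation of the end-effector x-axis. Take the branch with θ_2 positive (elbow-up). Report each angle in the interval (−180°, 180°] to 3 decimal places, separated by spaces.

wrist centre = target − a_3·(cos φ, sin φ) = (-4.5980, -4.9639)
cos θ_2 = (45.7821−4²−3²)/(2·4·3) = 0.8659; θ_2 = 30.0118° (elbow-up)
β = atan2(-4.9639,-4.5980) = -132.8084°; ψ = atan2(1.5005,6.5978) = 12.8129°
θ_1 = β − ψ = -145.6213°
θ_3 = φ − θ_1 − θ_2 = -4.3905° (wrapped to (-180°,180°])

-145.621 30.012 -4.390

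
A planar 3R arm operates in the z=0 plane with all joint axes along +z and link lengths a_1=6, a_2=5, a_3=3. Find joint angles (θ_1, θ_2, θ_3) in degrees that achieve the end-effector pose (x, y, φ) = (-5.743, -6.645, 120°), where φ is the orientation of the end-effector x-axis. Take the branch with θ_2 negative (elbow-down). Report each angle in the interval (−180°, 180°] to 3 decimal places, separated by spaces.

wrist centre = target − a_3·(cos φ, sin φ) = (-4.2430, -9.2431)
cos θ_2 = (103.4375−6²−5²)/(2·6·5) = 0.7073; θ_2 = -44.9850° (elbow-down)
β = atan2(-9.2431,-4.2430) = -114.6573°; ψ = atan2(-3.5346,9.5365) = -20.3368°
θ_1 = β − ψ = -94.3205°
θ_3 = φ − θ_1 − θ_2 = -100.6945° (wrapped to (-180°,180°])

-94.321 -44.985 -100.694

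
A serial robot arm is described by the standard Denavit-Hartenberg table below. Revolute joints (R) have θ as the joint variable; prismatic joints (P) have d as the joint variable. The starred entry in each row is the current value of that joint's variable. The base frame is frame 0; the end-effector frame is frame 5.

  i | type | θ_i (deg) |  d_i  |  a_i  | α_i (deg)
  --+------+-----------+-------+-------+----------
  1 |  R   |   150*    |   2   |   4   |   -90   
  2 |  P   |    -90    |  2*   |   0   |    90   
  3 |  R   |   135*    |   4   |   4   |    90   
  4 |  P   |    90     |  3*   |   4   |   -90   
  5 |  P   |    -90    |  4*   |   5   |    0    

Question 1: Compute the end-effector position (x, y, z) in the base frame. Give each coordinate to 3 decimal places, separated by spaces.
after link 1: o_1 = (-3.4641, 2.0000, 2.0000)
after link 2: o_2 = (-4.4641, 0.2679, 2.0000)
after link 3: o_3 = (-2.4142, -4.1815, -0.8284)
after link 4: o_4 = (-0.0108, -8.0187, 1.2929)
after link 5: o_5 = (-0.3643, -8.6310, 7.6569)

-0.364 -8.631 7.657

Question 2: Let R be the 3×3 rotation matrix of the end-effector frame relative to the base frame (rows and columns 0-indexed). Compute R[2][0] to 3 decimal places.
End-effector x-axis (col 0 of R) = (-0.3536,-0.6124,0.7071)
R[2][0] = 0.7071

0.707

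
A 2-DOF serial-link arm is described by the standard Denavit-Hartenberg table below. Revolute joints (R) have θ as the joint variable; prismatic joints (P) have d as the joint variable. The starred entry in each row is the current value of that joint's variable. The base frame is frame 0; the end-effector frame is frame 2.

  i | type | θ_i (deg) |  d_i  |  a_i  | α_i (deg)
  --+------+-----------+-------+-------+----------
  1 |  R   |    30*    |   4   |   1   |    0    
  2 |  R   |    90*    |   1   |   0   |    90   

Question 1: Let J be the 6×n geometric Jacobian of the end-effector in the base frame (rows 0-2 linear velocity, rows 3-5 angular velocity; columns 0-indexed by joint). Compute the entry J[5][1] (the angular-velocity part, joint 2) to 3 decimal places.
1.000

axis z_1 = (0.0000,0.0000,1.0000); lever o_n−o_1 = (0.0000,0.0000,1.0000)
cross product → J_v[:, 1] = (0.0000,0.0000,0.0000)
J_ω[:, 1] = z_1
entry J[5][1] = 1.0000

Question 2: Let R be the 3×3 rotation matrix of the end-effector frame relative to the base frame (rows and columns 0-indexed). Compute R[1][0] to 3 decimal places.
0.866

End-effector x-axis (col 0 of R) = (-0.5000,0.8660,0.0000)
R[1][0] = 0.8660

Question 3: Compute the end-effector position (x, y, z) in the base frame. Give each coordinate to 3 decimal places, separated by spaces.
0.866 0.500 5.000

after link 1: o_1 = (0.8660, 0.5000, 4.0000)
after link 2: o_2 = (0.8660, 0.5000, 5.0000)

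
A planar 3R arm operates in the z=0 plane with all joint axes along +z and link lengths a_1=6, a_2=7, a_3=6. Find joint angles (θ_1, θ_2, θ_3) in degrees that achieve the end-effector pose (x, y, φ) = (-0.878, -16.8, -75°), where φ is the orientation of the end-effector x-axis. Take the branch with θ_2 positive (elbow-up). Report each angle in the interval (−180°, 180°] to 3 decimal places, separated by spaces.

wrist centre = target − a_3·(cos φ, sin φ) = (-2.4309, -11.0044)
cos θ_2 = (127.0072−6²−7²)/(2·6·7) = 0.5001; θ_2 = 59.9944° (elbow-up)
β = atan2(-11.0044,-2.4309) = -102.4568°; ψ = atan2(6.0618,9.5006) = 32.5398°
θ_1 = β − ψ = -134.9966°
θ_3 = φ − θ_1 − θ_2 = 0.0022° (wrapped to (-180°,180°])

-134.997 59.994 0.002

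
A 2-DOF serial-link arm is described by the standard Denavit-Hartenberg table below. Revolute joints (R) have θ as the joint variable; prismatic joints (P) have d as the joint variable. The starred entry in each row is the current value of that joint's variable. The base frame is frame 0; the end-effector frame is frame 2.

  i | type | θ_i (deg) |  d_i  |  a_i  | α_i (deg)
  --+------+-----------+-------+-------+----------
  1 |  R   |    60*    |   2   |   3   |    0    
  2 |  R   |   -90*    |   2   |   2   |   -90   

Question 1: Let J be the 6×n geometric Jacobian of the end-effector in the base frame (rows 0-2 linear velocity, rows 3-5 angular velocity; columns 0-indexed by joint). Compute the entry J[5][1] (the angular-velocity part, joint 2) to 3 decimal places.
1.000

axis z_1 = (0.0000,0.0000,1.0000); lever o_n−o_1 = (1.7321,-1.0000,2.0000)
cross product → J_v[:, 1] = (1.0000,1.7321,-0.0000)
J_ω[:, 1] = z_1
entry J[5][1] = 1.0000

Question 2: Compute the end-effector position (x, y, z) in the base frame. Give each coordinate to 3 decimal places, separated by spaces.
after link 1: o_1 = (1.5000, 2.5981, 2.0000)
after link 2: o_2 = (3.2321, 1.5981, 4.0000)

3.232 1.598 4.000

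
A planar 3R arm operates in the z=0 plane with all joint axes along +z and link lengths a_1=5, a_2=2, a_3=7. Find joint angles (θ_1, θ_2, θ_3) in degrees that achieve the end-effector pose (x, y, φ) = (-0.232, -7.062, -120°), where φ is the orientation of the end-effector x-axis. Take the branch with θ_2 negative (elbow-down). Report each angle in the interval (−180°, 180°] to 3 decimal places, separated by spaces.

wrist centre = target − a_3·(cos φ, sin φ) = (3.2680, -0.9998)
cos θ_2 = (11.6795−5²−2²)/(2·5·2) = -0.8660; θ_2 = -150.0001° (elbow-down)
β = atan2(-0.9998,3.2680) = -17.0111°; ψ = atan2(-1.0000,3.2679) = -17.0142°
θ_1 = β − ψ = 0.0030°
θ_3 = φ − θ_1 − θ_2 = 29.9971° (wrapped to (-180°,180°])

0.003 -150.000 29.997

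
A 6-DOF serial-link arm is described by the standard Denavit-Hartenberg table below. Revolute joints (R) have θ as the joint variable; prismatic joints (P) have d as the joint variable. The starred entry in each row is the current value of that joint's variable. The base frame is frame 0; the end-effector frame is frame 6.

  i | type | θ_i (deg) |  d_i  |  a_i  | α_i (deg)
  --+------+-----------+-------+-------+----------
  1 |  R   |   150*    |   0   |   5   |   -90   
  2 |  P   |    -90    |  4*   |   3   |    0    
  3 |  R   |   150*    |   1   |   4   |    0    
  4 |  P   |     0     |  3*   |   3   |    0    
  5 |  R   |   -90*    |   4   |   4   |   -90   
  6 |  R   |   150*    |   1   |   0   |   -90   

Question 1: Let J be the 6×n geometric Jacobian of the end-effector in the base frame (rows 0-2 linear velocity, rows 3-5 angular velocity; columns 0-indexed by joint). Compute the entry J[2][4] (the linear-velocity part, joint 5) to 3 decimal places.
-3.964

axis z_4 = (-0.5000,-0.8660,0.0000); lever o_n−o_4 = (-5.4330,-1.4821,1.1340)
cross product → J_v[:, 4] = (-0.9821,0.5670,-3.9641)
J_ω[:, 4] = z_4
entry J[2][4] = -3.9641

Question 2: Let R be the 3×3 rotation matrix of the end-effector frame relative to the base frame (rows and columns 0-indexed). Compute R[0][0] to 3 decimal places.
End-effector x-axis (col 0 of R) = (0.8995,0.0580,-0.4330)
R[0][0] = 0.8995

0.900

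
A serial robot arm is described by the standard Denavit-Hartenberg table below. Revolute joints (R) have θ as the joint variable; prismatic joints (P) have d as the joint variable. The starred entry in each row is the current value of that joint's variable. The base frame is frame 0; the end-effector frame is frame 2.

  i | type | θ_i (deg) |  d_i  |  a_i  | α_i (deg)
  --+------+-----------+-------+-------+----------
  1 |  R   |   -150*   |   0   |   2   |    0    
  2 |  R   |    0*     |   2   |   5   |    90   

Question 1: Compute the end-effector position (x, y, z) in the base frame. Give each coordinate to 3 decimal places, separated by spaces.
-6.062 -3.500 2.000

after link 1: o_1 = (-1.7321, -1.0000, 0.0000)
after link 2: o_2 = (-6.0622, -3.5000, 2.0000)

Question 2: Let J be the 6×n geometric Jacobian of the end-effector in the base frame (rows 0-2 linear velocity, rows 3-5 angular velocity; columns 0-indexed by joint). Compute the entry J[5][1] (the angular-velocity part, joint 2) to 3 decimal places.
axis z_1 = (0.0000,0.0000,1.0000); lever o_n−o_1 = (-4.3301,-2.5000,2.0000)
cross product → J_v[:, 1] = (2.5000,-4.3301,0.0000)
J_ω[:, 1] = z_1
entry J[5][1] = 1.0000

1.000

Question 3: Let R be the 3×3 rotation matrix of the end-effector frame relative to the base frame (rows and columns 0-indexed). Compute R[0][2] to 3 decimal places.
-0.500

End-effector z-axis (col 2 of R) = (-0.5000,0.8660,0.0000)
R[0][2] = -0.5000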